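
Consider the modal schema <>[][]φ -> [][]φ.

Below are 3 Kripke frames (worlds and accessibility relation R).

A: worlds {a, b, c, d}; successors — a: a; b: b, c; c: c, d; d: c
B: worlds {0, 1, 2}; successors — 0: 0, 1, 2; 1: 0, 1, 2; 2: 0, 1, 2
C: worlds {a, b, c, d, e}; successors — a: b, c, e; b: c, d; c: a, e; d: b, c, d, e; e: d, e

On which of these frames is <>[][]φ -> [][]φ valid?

B

The schema corresponds to a generalized confluence (Geach) condition: forall x forall y forall z ((xRy & x R^2 z) -> exists w (y R^2 w & z = w)).
A: fails — bRc, bR²b but no w with cR²w and b=w.
B: condition met.
C: fails — aRc, aR²a but no w with cR²w and a=w.
Valid on: B.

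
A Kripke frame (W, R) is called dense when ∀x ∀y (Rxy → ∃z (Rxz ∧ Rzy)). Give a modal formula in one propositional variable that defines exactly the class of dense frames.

□□s → □s

This is density; the standard corresponding axiom is C4: □□s → □s.
Suppose □□s→□s is valid. Take Rxy and set V(s)={w : xR²w}. Then □□s at x, so □s at x, so s at y, i.e. ∃z(Rxz∧Rzy).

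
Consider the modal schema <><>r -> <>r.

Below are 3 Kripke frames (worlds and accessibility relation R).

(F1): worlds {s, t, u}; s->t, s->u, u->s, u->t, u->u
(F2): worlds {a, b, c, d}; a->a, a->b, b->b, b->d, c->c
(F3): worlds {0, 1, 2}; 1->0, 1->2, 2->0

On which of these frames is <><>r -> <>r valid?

(F3)

This is the axiom for transitivity; its first-order frame correspondent is forall x forall y forall z (Rxy & Ryz -> Rxz).
(F1): fails — Rsu and Rus but not Rss.
(F2): fails — Rab and Rbd but not Rad.
(F3): satisfies the condition.
Valid on: (F3).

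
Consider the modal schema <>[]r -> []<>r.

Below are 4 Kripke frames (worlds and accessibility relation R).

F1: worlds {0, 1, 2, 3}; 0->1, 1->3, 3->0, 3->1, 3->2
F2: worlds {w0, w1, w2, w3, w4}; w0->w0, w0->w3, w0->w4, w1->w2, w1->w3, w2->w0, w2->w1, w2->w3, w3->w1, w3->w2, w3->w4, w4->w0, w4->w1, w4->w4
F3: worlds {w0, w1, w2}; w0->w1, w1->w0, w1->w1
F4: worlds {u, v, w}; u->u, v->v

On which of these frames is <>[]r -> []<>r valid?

The schema corresponds to convergence: forall x forall y forall z (Rxy & Rxz -> exists w (Ryw & Rzw)).
F1: fails — R32 and R32 but 2 and 2 have no common successor.
F2: fails — Rw3w1 and Rw3w4 but w1 and w4 have no common successor.
F3: ✓.
F4: ✓.
Valid on: F3, F4.

F3, F4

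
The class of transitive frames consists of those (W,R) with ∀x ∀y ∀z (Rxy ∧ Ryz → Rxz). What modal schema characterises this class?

□q → □□q

This is transitivity; the standard corresponding axiom is 4: □q → □□q.
Suppose □q→□□q is valid. Take Rxy, Ryz and set V(q)={w : Rxw}. Then □q at x, so □□q at x, so □q at y, so q at z, i.e. Rxz.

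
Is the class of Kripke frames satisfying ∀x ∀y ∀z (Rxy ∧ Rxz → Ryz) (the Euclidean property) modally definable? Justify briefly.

Definable; ◇r → □◇r defines it

Yes: it is the Euclidean property, defined by the 5 schema ◇r → □◇r.
Suppose ◇r→□◇r is valid. Take Rxy, Rxz and set V(r)={y}. Then ◇r at x, so □◇r at x, so ◇r at z, so some w with Rzw has r; w=y, i.e. Rzy. By symmetry of the argument, Ryz.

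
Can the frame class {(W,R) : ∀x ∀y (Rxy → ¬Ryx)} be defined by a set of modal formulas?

No

Modal frame validity is preserved under surjective bounded morphisms.
The 3-cycle (worlds 0,1,2 with 0→1→2→0) is asymmetric. Mapping every world to a single reflexive point • is a surjective bounded morphism, and the reflexive point is not asymmetric (R•• but asymmetry requires ¬R••).
So no modal formula (or set of formulas) defines exactly the asymmetric frames.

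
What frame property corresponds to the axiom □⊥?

Emptiness of R

□⊥ is valid iff no world has any successor (otherwise □⊥ fails at any world with one).
Conversely, on a frame with emptiness of R the schema holds at every world under every valuation.
So the correspondent is emptiness of R.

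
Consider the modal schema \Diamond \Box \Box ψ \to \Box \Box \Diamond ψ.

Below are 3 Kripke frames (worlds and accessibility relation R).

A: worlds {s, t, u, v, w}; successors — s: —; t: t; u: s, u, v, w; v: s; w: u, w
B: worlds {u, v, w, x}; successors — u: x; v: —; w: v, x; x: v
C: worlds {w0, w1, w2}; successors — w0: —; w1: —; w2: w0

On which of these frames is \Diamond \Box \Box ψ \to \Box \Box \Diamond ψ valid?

C

The schema corresponds to a generalized confluence (Geach) condition: \forall x \forall y \forall z ((xRy \wedge x R^2 z) \to \exists w (y R^2 w \wedge zRw)).
A: fails — uRs, uR²s but no w* with sR²w* and sRw*.
B: fails — uRx, uR²v but no t with xR²t and vRt.
C: satisfies the condition.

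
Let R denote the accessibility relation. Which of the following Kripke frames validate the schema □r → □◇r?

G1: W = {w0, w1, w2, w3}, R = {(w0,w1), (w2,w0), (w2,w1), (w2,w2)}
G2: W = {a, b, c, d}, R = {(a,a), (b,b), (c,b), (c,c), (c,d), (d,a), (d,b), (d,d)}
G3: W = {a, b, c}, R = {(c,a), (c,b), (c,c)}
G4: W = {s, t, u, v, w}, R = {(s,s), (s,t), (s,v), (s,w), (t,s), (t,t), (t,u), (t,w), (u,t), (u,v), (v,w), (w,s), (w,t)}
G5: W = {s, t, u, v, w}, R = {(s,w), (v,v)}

G2

The schema corresponds to a generalized confluence (Geach) condition: ∀x ∀z (xRz → ∃w (xRw ∧ zRw)).
G1: fails — w0Rw1 but no w with w0Rw and w1Rw.
G2: satisfies the condition.
G3: fails — cRa but no w with cRw and aRw.
G4: fails — uRv but no w* with uRw* and vRw*.
G5: fails — sRw but no w* with sRw* and wRw*.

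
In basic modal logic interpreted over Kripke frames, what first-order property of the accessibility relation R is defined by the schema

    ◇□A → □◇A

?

This schema is the .2 axiom.
It corresponds to convergence: ∀x ∀y ∀z (Rxy ∧ Rxz → ∃w (Ryw ∧ Rzw)).

convergence: ∀x ∀y ∀z (Rxy ∧ Rxz → ∃w (Ryw ∧ Rzw))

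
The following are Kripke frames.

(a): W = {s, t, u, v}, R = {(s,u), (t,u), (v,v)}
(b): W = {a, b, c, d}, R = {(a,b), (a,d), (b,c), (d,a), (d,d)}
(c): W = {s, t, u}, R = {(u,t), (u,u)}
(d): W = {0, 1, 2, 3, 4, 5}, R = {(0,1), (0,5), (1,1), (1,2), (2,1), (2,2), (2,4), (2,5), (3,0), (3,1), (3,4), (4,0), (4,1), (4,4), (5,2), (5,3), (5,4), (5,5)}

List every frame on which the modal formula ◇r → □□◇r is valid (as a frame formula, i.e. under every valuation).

(a)

The schema corresponds to a generalized confluence (Geach) condition: ∀x ∀y ∀z ((xRy ∧ xR²z) → ∃w (y = w ∧ zRw)).
(a): ✓.
(b): fails — aRb, aR²c but no w with b=w and cRw.
(c): fails — uRt, uR²t but no w with t=w and tRw.
(d): fails — 0R1, 0R²5 but no w with 1=w and 5Rw.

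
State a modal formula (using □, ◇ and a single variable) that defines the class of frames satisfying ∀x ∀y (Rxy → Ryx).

p → □◇p

The condition is symmetry. The B schema p → □◇p defines it.
Suppose p→□◇p is valid. Take Rxy and set V(p)={x}. Then p at x, so □◇p at x, so ◇p at y, so some z with Ryz has p; z=x, i.e. Ryx.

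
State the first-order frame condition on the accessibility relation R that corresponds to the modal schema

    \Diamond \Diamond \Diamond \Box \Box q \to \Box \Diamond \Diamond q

\forall x \forall y \forall z ((x R^3 y \wedge xRz) \to \exists w (y R^2 w \wedge z R^2 w))

This is a Sahlqvist (Geach-type) schema ◇^3□^2q → □^1◇^2q.
First-order correspondent: \forall x \forall y \forall z ((x R^3 y \wedge xRz) \to \exists w (y R^2 w \wedge z R^2 w)).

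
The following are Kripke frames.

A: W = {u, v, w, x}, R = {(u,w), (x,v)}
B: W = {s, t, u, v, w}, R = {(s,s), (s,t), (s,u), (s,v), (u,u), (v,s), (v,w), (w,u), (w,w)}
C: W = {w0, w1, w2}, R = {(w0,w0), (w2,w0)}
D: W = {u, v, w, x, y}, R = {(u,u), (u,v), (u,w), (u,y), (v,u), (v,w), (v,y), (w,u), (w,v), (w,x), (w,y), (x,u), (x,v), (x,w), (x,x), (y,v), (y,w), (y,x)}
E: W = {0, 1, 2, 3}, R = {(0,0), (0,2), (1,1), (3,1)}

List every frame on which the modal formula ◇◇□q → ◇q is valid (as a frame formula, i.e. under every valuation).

A, C, D

Frame correspondent (Sahlqvist): ∀x ∀y (xR²y → ∃w (yRw ∧ xRw)) — i.e. a generalized confluence (Geach) condition.
A: holds.
B: fails — sR²t but no w* with tRw* and sRw*.
C: holds.
D: holds.
E: fails — 0R²2 but no w with 2Rw and 0Rw.
Valid on: A, C, D.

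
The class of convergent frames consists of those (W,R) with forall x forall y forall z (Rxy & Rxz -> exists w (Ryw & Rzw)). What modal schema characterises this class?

The condition is convergence. The .2 schema ◇□q → □◇q defines it.

◇□q → □◇q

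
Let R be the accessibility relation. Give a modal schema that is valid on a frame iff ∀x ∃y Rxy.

The condition is seriality. The D schema □q → ◇q defines it.
Suppose □q→◇q is valid. At any x set V(q)=W. Then □q at x, so ◇q at x, so x has a successor.

□q → ◇q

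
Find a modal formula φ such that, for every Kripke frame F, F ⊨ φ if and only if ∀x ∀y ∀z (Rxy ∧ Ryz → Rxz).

A defining formula is □p → □□p (the 4 axiom).
Suppose □p→□□p is valid. Take Rxy, Ryz and set V(p)={w : Rxw}. Then □p at x, so □□p at x, so □p at y, so p at z, i.e. Rxz.

□p → □□p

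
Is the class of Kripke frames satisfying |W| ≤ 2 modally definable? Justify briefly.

No — not modally definable

Modal frame validity is preserved under disjoint unions.
Any modal formula valid on each of 3 disjoint one-world frames is valid on their disjoint union (validity is preserved under disjoint unions). Each one-world frame has |W|=1≤2, but the union has |W|=3.
Hence having at most 2 worlds is not modally definable.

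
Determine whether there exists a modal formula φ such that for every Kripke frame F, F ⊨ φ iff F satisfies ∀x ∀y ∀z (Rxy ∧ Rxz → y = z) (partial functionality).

Yes: it is partial functionality, defined by the CD schema ◇p → □p.

Definable; ◇p → □p defines it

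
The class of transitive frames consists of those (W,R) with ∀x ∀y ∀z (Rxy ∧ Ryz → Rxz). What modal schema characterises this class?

A defining formula is □q → □□q (the 4 axiom).
Suppose □q→□□q is valid. Take Rxy, Ryz and set V(q)={w : Rxw}. Then □q at x, so □□q at x, so □q at y, so q at z, i.e. Rxz.

□q → □□q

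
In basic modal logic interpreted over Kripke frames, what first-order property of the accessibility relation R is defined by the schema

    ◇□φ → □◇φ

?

Suppose ◇□φ→□◇φ is valid. Take Rxy, Rxz and set V(φ)={w : Ryw}. Then □φ at y so ◇□φ at x, so □◇φ at x, so ◇φ at z, giving w with Rzw and Ryw.

convergence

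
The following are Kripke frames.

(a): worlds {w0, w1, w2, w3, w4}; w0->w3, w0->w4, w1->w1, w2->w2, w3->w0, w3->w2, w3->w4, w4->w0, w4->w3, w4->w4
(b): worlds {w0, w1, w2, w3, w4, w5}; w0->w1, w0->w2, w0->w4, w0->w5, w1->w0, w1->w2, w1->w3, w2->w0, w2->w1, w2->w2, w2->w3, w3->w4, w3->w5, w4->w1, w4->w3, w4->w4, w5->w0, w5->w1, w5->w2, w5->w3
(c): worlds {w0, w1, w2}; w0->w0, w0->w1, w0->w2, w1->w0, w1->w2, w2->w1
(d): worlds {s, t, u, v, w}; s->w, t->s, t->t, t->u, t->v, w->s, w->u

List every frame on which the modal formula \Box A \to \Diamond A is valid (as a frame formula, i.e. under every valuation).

(a), (b), (c)

Frame correspondent (Sahlqvist): \forall x \exists y Rxy — i.e. seriality.
(a): ✓.
(b): ✓.
(c): ✓.
(d): fails — world u has no successor.
Valid on: (a), (b), (c).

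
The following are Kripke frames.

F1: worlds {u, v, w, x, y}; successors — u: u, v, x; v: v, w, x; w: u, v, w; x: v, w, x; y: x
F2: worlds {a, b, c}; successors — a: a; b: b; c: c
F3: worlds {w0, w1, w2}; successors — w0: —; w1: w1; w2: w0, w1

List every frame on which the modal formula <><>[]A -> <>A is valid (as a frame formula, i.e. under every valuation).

This is the axiom for a generalized confluence (Geach) condition; its first-order frame correspondent is forall x forall y (x R^2 y -> exists w (yRw & xRw)).
F1: fails — yR²w but no t with wRt and yRt.
F2: condition met.
F3: condition met.
Valid on: F2, F3.

F2, F3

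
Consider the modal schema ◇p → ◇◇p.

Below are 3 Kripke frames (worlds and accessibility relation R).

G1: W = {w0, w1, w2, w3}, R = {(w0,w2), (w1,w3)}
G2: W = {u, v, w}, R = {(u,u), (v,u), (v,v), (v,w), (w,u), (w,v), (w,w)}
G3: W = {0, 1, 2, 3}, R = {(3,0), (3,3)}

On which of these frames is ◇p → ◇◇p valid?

Frame correspondent (Sahlqvist): ∀x ∀y (xRy → ∃w (y = w ∧ xR²w)) — i.e. a generalized confluence (Geach) condition.
G1: fails — w0Rw2 but no w with w2=w and w0R²w.
G2: condition met.
G3: condition met.
Valid on: G2, G3.

G2, G3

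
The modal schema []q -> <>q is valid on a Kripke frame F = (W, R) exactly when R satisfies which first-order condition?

Suppose □q→◇q is valid. At any x set V(q)=W. Then □q at x, so ◇q at x, so x has a successor.

Seriality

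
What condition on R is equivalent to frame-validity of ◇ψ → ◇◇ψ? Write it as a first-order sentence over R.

∀x ∀y (xRy → ∃w (y = w ∧ xR²w))

This is a Sahlqvist (Geach-type) schema ◇^1□^0ψ → □^0◇^2ψ.
First-order correspondent: ∀x ∀y (xRy → ∃w (y = w ∧ xR²w)).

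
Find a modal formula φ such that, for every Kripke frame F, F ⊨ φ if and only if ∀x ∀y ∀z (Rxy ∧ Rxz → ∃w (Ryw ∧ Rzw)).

This is convergence; the standard corresponding axiom is .2: ◇□ψ → □◇ψ.
Suppose ◇□ψ→□◇ψ is valid. Take Rxy, Rxz and set V(ψ)={w : Ryw}. Then □ψ at y so ◇□ψ at x, so □◇ψ at x, so ◇ψ at z, giving w with Rzw and Ryw.

◇□ψ → □◇ψ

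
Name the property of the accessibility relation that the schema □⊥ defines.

□⊥ is valid iff no world has any successor (otherwise □⊥ fails at any world with one).

Emptiness of R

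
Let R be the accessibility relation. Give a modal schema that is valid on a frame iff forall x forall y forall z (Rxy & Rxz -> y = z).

◇ψ → □ψ

The condition is partial functionality. The CD schema ◇ψ → □ψ defines it.
Suppose ◇ψ→□ψ is valid. Take Rxy, Rxz and set V(ψ)={y}. Then ◇ψ at x, so □ψ at x, so ψ at z, i.e. z=y.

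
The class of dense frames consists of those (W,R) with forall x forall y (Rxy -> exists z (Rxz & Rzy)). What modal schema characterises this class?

A defining formula is □□r → □r (the C4 axiom).
Suppose □□r→□r is valid. Take Rxy and set V(r)={w : xR²w}. Then □□r at x, so □r at x, so r at y, i.e. ∃z(Rxz∧Rzy).

□□r → □r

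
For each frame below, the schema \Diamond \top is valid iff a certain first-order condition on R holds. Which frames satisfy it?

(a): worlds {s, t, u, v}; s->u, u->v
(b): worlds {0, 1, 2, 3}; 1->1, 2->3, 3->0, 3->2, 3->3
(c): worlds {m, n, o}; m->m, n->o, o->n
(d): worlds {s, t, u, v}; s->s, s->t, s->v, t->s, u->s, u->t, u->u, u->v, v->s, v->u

Frame correspondent (Sahlqvist): \forall x \exists y Rxy — i.e. seriality.
(a): fails — world t has no successor.
(b): fails — world 0 has no successor.
(c): satisfies the condition.
(d): satisfies the condition.
Valid on: (c), (d).

(c), (d)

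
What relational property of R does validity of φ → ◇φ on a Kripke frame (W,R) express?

reflexivity

This is a form of the T axiom.
Its frame correspondent is reflexivity — ∀x Rxx.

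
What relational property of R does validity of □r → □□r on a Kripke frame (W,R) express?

transitivity: ∀x ∀y ∀z (Rxy ∧ Ryz → Rxz)

This schema is the 4 axiom.
Its frame correspondent is transitivity — ∀x ∀y ∀z (Rxy ∧ Ryz → Rxz).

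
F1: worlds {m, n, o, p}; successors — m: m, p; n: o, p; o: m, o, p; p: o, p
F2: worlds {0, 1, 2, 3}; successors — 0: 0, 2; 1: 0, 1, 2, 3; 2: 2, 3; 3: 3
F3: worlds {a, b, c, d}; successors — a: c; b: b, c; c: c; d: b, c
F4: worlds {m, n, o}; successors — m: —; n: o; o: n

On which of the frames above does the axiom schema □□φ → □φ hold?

F1, F2, F3

This is the axiom for density; its first-order frame correspondent is ∀x ∀y (Rxy → ∃z (Rxz ∧ Rzy)).
F1: satisfies the condition.
F2: satisfies the condition.
F3: satisfies the condition.
F4: fails — Rno but no z with Rnz and Rzo.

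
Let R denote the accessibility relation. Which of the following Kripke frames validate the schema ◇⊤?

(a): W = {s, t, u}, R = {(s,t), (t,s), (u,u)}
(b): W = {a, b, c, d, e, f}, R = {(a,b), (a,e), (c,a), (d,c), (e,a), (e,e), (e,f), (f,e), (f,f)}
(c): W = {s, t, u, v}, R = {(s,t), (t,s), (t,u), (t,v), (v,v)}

(a)

Frame correspondent (Sahlqvist): ∀x ∃y Rxy — i.e. seriality.
(a): satisfies the condition.
(b): fails — world b has no successor.
(c): fails — world u has no successor.
Valid on: (a).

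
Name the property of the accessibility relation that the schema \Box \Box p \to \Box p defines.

density

Suppose □□p→□p is valid. Take Rxy and set V(p)={w : xR²w}. Then □□p at x, so □p at x, so p at y, i.e. ∃z(Rxz∧Rzy).
Conversely, any frame satisfying \forall x \forall y (Rxy \to \exists z (Rxz \wedge Rzy)) validates the schema.
Frame condition: \forall x \forall y (Rxy \to \exists z (Rxz \wedge Rzy)).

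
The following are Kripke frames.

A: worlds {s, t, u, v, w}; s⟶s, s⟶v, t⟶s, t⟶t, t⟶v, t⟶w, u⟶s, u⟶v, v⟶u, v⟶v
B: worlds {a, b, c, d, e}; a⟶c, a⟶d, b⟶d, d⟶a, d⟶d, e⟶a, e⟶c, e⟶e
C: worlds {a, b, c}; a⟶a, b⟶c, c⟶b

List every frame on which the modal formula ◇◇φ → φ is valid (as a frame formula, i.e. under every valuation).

C

Frame correspondent (Sahlqvist): ∀x ∀y (xR²y → ∃w (y = w ∧ x = w)) — i.e. a generalized confluence (Geach) condition.
A: fails — sR²u but u ≠ s.
B: fails — aR²d but d ≠ a.
C: holds.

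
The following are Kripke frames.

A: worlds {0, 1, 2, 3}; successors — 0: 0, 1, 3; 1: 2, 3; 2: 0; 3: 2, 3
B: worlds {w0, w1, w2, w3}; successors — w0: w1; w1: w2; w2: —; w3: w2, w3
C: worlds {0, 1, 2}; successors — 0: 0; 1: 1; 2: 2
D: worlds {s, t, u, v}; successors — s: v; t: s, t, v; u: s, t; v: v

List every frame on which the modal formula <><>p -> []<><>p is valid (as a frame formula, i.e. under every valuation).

The schema corresponds to a generalized confluence (Geach) condition: forall x forall y forall z ((x R^2 y & xRz) -> exists w (y = w & z R^2 w)).
A: fails — 0R²1, 0R1 but no w with 1=w and 1R²w.
B: fails — w0R²w2, w0Rw1 but no w with w2=w and w1R²w.
C: condition met.
D: fails — tR²s, tRs but no w with s=w and sR²w.
Valid on: C.

C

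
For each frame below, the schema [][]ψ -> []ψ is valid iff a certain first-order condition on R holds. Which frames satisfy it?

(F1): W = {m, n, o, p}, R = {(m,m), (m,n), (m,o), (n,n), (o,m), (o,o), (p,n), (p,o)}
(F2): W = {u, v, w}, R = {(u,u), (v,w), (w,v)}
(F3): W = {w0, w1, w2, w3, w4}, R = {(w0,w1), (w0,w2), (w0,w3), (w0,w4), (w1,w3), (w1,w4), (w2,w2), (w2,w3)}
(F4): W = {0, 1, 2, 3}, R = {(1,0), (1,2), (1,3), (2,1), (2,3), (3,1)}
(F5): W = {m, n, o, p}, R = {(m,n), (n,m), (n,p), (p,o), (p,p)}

(F1)

Frame correspondent (Sahlqvist): forall x forall y (Rxy -> exists z (Rxz & Rzy)) — i.e. density.
(F1): satisfies the condition.
(F2): fails — Rvw but no z with Rvz and Rzw.
(F3): fails — Rw1w3 but no z with Rw1z and Rzw3.
(F4): fails — R10 but no z with R1z and Rz0.
(F5): fails — Rnm but no z with Rnz and Rzm.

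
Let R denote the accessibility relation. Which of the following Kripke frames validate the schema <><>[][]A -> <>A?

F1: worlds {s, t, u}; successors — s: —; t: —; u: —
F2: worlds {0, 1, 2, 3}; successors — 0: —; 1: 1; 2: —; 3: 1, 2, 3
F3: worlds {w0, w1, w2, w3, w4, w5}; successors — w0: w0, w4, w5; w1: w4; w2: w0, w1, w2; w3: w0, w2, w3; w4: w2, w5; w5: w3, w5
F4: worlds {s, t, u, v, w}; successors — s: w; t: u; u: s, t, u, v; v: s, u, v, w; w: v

Frame correspondent (Sahlqvist): forall x forall y (x R^2 y -> exists w (y R^2 w & xRw)) — i.e. a generalized confluence (Geach) condition.
F1: satisfies the condition.
F2: fails — 3R²2 but no w with 2R²w and 3Rw.
F3: fails — w1R²w5 but no w with w5R²w and w1Rw.
F4: fails — tR²s but no w* with sR²w* and tRw*.
Valid on: F1.

F1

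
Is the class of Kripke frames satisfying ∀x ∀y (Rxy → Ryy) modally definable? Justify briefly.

Yes, by □(□r → r)

This is a Sahlqvist condition; the T□ axiom □(□r → r) defines it.
Suppose □(□r→r) is valid. Take Rxy and set V(r)={w : Ryw}. Then at y, □r holds; since □(□r→r) at x, □r→r at y, so r at y, i.e. Ryy.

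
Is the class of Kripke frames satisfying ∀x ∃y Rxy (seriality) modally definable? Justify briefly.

This is a Sahlqvist condition; the D axiom □q → ◇q defines it.

Yes, by □q → ◇q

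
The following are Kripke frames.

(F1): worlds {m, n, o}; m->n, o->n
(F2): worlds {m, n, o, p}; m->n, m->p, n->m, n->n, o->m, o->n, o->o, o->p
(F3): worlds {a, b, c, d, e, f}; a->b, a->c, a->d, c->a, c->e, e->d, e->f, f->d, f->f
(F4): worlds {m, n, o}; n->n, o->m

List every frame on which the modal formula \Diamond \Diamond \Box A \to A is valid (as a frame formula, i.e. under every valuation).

This is the axiom for a generalized confluence (Geach) condition; its first-order frame correspondent is \forall x \forall y (x R^2 y \to \exists w (yRw \wedge x = w)).
(F1): condition met.
(F2): fails — mR²m but no w with mRw and m=w.
(F3): fails — aR²a but no w with aRw and a=w.
(F4): condition met.

(F1), (F4)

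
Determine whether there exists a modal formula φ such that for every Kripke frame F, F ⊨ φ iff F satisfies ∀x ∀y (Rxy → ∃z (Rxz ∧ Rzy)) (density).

Yes — defined by □□p → □p

This is a Sahlqvist condition; the C4 axiom □□p → □p defines it.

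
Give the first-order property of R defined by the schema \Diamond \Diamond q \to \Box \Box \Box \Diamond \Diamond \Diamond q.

This is a Sahlqvist (Geach-type) schema ◇^2□^0q → □^3◇^3q.
Minimal-valuation argument: fix x; take any y with xR^2y and any z with xR^3z. Set V(q) to the set of worlds R-reachable from y in exactly 0 steps. Then □^0q holds at y, so the antecedent holds at x; validity forces ◇^3q at z, giving a w with zR^3w and yR^0w.
First-order correspondent: \forall x \forall y \forall z ((x R^2 y \wedge x R^3 z) \to \exists w (y = w \wedge z R^3 w)).

\forall x \forall y \forall z ((x R^2 y \wedge x R^3 z) \to \exists w (y = w \wedge z R^3 w))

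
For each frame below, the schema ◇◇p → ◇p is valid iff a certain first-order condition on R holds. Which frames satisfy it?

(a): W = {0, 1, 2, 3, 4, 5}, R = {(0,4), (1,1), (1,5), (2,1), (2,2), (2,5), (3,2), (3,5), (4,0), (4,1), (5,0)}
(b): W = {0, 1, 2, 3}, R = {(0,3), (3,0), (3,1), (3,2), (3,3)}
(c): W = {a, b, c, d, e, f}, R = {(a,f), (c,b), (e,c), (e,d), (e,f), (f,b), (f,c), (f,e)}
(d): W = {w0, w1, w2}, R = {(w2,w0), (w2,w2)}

(d)

The schema corresponds to transitivity: ∀x ∀y ∀z (Rxy ∧ Ryz → Rxz).
(a): fails — R32 and R21 but not R31.
(b): fails — R03 and R32 but not R02.
(c): fails — Rec and Rcb but not Reb.
(d): satisfies the condition.
Valid on: (d).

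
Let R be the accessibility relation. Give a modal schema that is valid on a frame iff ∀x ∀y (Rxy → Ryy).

A defining formula is □(□p → p) (the T□ axiom).
Suppose □(□p→p) is valid. Take Rxy and set V(p)={w : Ryw}. Then at y, □p holds; since □(□p→p) at x, □p→p at y, so p at y, i.e. Ryy.

□(□p → p)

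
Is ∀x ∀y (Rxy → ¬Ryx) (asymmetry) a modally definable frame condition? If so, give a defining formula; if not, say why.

No — not modally definable

If a class were modally definable it would be closed under surjective bounded morphisms (Goldblatt–Thomason).
The 3-cycle (worlds w0,w1,w2 with w0→w1→w2→w0) is asymmetric. Mapping every world to a single reflexive point • is a surjective bounded morphism, and the reflexive point is not asymmetric (R•• but asymmetry requires ¬R••).
So the class is not modally definable.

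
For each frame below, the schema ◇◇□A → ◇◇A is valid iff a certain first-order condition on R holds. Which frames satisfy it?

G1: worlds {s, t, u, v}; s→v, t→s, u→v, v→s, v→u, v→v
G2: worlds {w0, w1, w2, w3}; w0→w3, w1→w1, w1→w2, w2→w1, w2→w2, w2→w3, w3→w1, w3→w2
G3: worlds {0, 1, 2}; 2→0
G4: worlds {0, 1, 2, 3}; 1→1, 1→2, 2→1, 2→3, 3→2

G1, G2, G3

The schema corresponds to a generalized confluence (Geach) condition: ∀x ∀y (xR²y → ∃w (yRw ∧ xR²w)).
G1: holds.
G2: holds.
G3: holds.
G4: fails — 3R²3 but no w with 3Rw and 3R²w.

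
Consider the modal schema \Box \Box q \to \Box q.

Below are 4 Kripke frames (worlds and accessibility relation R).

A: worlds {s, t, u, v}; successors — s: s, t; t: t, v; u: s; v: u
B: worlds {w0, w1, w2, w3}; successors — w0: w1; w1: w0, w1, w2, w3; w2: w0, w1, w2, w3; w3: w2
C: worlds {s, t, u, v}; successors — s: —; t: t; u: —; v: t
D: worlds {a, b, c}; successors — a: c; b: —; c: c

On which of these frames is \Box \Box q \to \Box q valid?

B, C, D

Frame correspondent (Sahlqvist): \forall x \forall y (Rxy \to \exists z (Rxz \wedge Rzy)) — i.e. density.
A: fails — Rvu but no z with Rvz and Rzu.
B: ✓.
C: ✓.
D: ✓.
Valid on: B, C, D.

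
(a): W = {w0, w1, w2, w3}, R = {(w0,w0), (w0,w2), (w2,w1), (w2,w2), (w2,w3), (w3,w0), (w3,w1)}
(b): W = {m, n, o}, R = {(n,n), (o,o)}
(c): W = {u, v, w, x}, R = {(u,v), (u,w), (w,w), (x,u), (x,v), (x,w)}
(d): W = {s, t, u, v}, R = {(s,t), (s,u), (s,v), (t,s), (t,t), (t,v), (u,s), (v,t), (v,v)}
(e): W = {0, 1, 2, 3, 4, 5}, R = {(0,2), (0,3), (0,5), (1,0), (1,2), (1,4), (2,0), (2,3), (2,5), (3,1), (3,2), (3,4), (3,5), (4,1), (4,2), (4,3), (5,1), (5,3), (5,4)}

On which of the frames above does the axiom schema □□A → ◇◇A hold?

The schema corresponds to a generalized confluence (Geach) condition: ∀x ∃w (xR²w ∧ xR²w).
(a): fails — at w1 but no w with w1R²w and w1R²w.
(b): fails — at m but no w with mR²w and mR²w.
(c): fails — at v but no t with vR²t and vR²t.
(d): holds.
(e): holds.
Valid on: (d), (e).

(d), (e)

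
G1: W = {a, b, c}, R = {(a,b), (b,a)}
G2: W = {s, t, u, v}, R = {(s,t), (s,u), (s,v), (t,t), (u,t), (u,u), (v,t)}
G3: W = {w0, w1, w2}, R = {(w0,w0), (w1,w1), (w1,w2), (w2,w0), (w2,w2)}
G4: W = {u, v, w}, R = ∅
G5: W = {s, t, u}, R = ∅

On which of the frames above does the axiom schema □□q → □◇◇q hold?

This is the axiom for a generalized confluence (Geach) condition; its first-order frame correspondent is ∀x ∀z (xRz → ∃w (xR²w ∧ zR²w)).
G1: fails — aRb but no w with aR²w and bR²w.
G2: ✓.
G3: ✓.
G4: ✓.
G5: ✓.

G2, G3, G4, G5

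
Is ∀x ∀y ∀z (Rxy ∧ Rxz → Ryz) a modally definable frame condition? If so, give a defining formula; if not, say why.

This is a Sahlqvist condition; the 5 axiom ◇q → □◇q defines it.

Yes, by ◇q → □◇q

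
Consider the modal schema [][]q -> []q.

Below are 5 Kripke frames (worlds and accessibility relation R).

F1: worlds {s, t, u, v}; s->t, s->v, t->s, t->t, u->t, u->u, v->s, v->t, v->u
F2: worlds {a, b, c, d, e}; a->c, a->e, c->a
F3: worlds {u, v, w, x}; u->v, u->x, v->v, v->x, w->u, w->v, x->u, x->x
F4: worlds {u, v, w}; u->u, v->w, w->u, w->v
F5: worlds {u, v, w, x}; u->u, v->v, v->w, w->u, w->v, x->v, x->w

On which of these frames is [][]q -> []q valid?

F5

Frame correspondent (Sahlqvist): forall x forall y (Rxy -> exists z (Rxz & Rzy)) — i.e. density.
F1: fails — Rsv but no z with Rsz and Rzv.
F2: fails — Rac but no z with Raz and Rzc.
F3: fails — Rwu but no z with Rwz and Rzu.
F4: fails — Rvw but no z with Rvz and Rzw.
F5: ✓.
Valid on: F5.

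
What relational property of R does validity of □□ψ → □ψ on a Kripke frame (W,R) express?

density: ∀x ∀y (Rxy → ∃z (Rxz ∧ Rzy))

This is the C4 axiom.
Its frame correspondent is density — ∀x ∀y (Rxy → ∃z (Rxz ∧ Rzy)).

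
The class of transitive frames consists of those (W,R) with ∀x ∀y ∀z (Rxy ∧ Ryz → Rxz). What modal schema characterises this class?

This is transitivity; the standard corresponding axiom is 4: □r → □□r.
Suppose □r→□□r is valid. Take Rxy, Ryz and set V(r)={w : Rxw}. Then □r at x, so □□r at x, so □r at y, so r at z, i.e. Rxz.

□r → □□r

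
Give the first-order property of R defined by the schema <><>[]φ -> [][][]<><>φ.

forall x forall y forall z ((x R^2 y & x R^3 z) -> exists w (yRw & z R^2 w))

This is a Sahlqvist (Geach-type) schema ◇^2□^1φ → □^3◇^2φ.
Minimal-valuation argument: fix x; take any y with xR^2y and any z with xR^3z. Set V(φ) to the set of worlds R-reachable from y in exactly 1 step. Then □^1φ holds at y, so the antecedent holds at x; validity forces ◇^2φ at z, giving a w with zR^2w and yR^1w.
First-order correspondent: forall x forall y forall z ((x R^2 y & x R^3 z) -> exists w (yRw & z R^2 w)).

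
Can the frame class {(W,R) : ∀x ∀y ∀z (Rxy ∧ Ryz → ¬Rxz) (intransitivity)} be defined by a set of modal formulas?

Modal frame validity is preserved under surjective bounded morphisms.
The 7-cycle (worlds w0,w1,w2,w3,w4,w5,w6 with w0→w1→w2→w3→w4→w5→w6→w0) is intransitive. Mapping every world to a single reflexive point • is a surjective bounded morphism; the reflexive point is not intransitive (R••∧R•• but R••).
So the class is not modally definable.

Not definable by any modal formula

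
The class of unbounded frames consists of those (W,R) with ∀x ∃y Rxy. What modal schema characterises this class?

The condition is seriality. The D schema □s → ◇s defines it.
Suppose □s→◇s is valid. At any x set V(s)=W. Then □s at x, so ◇s at x, so x has a successor.

□s → ◇s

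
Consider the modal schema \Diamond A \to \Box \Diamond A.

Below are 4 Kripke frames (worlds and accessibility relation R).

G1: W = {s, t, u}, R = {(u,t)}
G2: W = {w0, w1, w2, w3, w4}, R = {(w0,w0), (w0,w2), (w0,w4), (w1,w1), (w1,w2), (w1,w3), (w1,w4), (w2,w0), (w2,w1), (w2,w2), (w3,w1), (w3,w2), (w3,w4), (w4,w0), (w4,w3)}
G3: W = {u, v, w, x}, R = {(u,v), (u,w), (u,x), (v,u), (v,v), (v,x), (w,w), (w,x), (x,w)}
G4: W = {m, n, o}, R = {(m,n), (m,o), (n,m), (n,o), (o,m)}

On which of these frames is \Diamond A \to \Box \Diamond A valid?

none

This is the axiom for the Euclidean property; its first-order frame correspondent is \forall x \forall y \forall z (Rxy \wedge Rxz \to Ryz).
G1: fails — Rut and Rut but not Rtt.
G2: fails — Rw0w4 and Rw0w4 but not Rw4w4.
G3: fails — Ruv and Ruw but not Rvw.
G4: fails — Rmo and Rmo but not Roo.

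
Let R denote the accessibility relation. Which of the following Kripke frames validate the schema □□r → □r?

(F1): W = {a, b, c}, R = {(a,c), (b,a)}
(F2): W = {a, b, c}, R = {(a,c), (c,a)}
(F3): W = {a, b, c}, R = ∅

(F3)

This is the axiom for density; its first-order frame correspondent is ∀x ∀y (Rxy → ∃z (Rxz ∧ Rzy)).
(F1): fails — Rac but no z with Raz and Rzc.
(F2): fails — Rac but no z with Raz and Rzc.
(F3): holds.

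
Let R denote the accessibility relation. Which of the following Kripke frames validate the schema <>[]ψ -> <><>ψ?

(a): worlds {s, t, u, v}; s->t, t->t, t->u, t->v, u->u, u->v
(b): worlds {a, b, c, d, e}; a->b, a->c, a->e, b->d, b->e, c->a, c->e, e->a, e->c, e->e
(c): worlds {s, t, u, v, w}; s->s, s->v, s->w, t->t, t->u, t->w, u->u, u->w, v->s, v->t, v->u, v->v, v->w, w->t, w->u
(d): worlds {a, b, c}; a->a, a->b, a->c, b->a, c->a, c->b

Frame correspondent (Sahlqvist): forall x forall y (xRy -> exists w (yRw & x R^2 w)) — i.e. a generalized confluence (Geach) condition.
(a): fails — tRv but no w with vRw and tR²w.
(b): fails — bRd but no w with dRw and bR²w.
(c): condition met.
(d): condition met.
Valid on: (c), (d).

(c), (d)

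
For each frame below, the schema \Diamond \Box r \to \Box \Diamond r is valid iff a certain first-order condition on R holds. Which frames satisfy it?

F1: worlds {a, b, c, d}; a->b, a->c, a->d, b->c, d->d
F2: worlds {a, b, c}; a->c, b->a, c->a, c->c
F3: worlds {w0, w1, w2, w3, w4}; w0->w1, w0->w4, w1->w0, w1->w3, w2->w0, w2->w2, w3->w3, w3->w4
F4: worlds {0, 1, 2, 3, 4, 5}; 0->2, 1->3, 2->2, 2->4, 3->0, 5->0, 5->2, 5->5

F2

The schema corresponds to convergence: \forall x \forall y \forall z (Rxy \wedge Rxz \to \exists w (Ryw \wedge Rzw)).
F1: fails — Rab and Rac but b and c have no common successor.
F2: satisfies the condition.
F3: fails — Rw0w4 and Rw0w4 but w4 and w4 have no common successor.
F4: fails — R22 and R24 but 2 and 4 have no common successor.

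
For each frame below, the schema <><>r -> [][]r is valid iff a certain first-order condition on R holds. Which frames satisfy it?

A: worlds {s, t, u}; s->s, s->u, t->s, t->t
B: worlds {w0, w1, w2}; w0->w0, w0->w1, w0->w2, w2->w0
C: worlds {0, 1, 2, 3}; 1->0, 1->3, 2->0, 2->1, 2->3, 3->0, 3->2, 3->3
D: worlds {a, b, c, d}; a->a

D

The schema corresponds to a generalized confluence (Geach) condition: forall x forall y forall z ((x R^2 y & x R^2 z) -> exists w (y = w & z = w)).
A: fails — sR²s, sR²u but s ≠ u.
B: fails — w0R²w0, w0R²w1 but w0 ≠ w1.
C: fails — 1R²0, 1R²2 but 0 ≠ 2.
D: condition met.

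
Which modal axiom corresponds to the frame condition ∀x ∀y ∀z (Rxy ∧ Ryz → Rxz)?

□r → □□r

A defining formula is □r → □□r (the 4 axiom).
Suppose □r→□□r is valid. Take Rxy, Ryz and set V(r)={w : Rxw}. Then □r at x, so □□r at x, so □r at y, so r at z, i.e. Rxz.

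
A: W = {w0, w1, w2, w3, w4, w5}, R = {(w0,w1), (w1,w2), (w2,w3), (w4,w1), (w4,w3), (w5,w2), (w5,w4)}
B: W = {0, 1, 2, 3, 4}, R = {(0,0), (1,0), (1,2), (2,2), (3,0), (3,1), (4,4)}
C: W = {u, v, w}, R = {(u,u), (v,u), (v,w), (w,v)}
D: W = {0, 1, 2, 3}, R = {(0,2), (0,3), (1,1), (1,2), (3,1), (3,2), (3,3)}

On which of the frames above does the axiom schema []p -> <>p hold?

B, C

The schema corresponds to seriality: forall x exists y Rxy.
A: fails — world w3 has no successor.
B: condition met.
C: condition met.
D: fails — world 2 has no successor.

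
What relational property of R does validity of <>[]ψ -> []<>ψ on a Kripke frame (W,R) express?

Suppose ◇□ψ→□◇ψ is valid. Take Rxy, Rxz and set V(ψ)={w : Ryw}. Then □ψ at y so ◇□ψ at x, so □◇ψ at x, so ◇ψ at z, giving w with Rzw and Ryw.
The converse is a direct semantic check.
So the correspondent is convergence.

convergence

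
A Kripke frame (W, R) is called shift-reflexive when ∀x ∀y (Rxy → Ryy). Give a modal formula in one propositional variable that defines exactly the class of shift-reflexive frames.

A defining formula is □(□s → s) (the T□ axiom).
Suppose □(□s→s) is valid. Take Rxy and set V(s)={w : Ryw}. Then at y, □s holds; since □(□s→s) at x, □s→s at y, so s at y, i.e. Ryy.

□(□s → s)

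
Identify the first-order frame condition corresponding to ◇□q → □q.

This is frame-equivalent to ◇q → □◇q (substitute ¬q for q and contrapose).
Suppose ◇q→□◇q is valid. Take Rxy, Rxz and set V(q)={y}. Then ◇q at x, so □◇q at x, so ◇q at z, so some w with Rzw has q; w=y, i.e. Rzy. By symmetry of the argument, Ryz.
Conversely, on a frame with the Euclidean property the schema holds at every world under every valuation.
So the correspondent is the Euclidean property.

the Euclidean property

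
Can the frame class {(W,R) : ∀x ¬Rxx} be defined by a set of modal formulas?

Not definable by any modal formula

Modal frame validity is preserved under surjective bounded morphisms.
The 5-cycle (worlds a,b,c,d,e with a→b→c→d→e→a) is irreflexive, and the map sending every world to a single reflexive point • is a surjective bounded morphism (forth: every edge maps to (•,•); back: every world has a successor). So any modal formula valid on the 5-cycle is also valid on the reflexive point, which is not irreflexive.
Hence irreflexivity is not modally definable.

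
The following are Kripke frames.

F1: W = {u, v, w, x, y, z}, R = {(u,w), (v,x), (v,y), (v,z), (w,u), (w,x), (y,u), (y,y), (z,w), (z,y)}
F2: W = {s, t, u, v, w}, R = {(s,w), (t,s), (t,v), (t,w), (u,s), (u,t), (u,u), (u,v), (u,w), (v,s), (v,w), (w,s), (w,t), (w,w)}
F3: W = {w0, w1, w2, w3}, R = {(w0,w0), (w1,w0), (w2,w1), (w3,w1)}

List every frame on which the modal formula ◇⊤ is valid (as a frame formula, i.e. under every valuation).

F2, F3

The schema corresponds to seriality: ∀x ∃y Rxy.
F1: fails — world x has no successor.
F2: condition met.
F3: condition met.
Valid on: F2, F3.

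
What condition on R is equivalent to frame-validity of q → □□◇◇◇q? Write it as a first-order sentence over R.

This is a Sahlqvist (Geach-type) schema ◇^0□^0q → □^2◇^3q.
Minimal-valuation argument: fix x; take any y with xR^0y and any z with xR^2z. Set V(q) to the set of worlds R-reachable from y in exactly 0 steps. Then □^0q holds at y, so the antecedent holds at x; validity forces ◇^3q at z, giving a w with zR^3w and yR^0w.
First-order correspondent: ∀x ∀z (xR²z → ∃w (x = w ∧ zR³w)).

∀x ∀z (xR²z → ∃w (x = w ∧ zR³w))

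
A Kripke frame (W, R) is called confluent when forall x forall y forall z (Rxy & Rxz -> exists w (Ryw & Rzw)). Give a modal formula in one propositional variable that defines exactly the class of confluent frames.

◇□p → □◇p

A defining formula is ◇□p → □◇p (the .2 axiom).
Suppose ◇□p→□◇p is valid. Take Rxy, Rxz and set V(p)={w : Ryw}. Then □p at y so ◇□p at x, so □◇p at x, so ◇p at z, giving w with Rzw and Ryw.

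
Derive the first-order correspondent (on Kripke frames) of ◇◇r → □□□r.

This is a Sahlqvist (Geach-type) schema ◇^2□^0r → □^3◇^0r.
Minimal-valuation argument: fix x; take any y with xR^2y and any z with xR^3z. Set V(r) to the set of worlds R-reachable from y in exactly 0 steps. Then □^0r holds at y, so the antecedent holds at x; validity forces ◇^0r at z, giving a w with zR^0w and yR^0w.
First-order correspondent: ∀x ∀y ∀z ((xR²y ∧ xR³z) → ∃w (y = w ∧ z = w)).

∀x ∀y ∀z ((xR²y ∧ xR³z) → ∃w (y = w ∧ z = w))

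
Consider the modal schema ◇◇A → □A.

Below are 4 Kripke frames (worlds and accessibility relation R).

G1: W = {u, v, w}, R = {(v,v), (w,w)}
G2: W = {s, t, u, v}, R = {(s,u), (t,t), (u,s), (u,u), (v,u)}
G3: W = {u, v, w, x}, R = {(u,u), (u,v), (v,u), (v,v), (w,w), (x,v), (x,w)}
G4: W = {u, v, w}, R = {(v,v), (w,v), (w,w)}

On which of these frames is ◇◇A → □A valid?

The schema corresponds to a generalized confluence (Geach) condition: ∀x ∀y ∀z ((xR²y ∧ xRz) → ∃w (y = w ∧ z = w)).
G1: ✓.
G2: fails — sR²s, sRu but s ≠ u.
G3: fails — uR²u, uRv but u ≠ v.
G4: fails — wR²v, wRw but v ≠ w.
Valid on: G1.

G1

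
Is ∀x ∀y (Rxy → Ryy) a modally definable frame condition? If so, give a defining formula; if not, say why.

Yes: it is shift-reflexivity, defined by the T□ schema □(□q → q).

Definable; □(□q → q) defines it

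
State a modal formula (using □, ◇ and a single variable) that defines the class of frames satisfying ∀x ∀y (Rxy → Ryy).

A defining formula is □(□s → s) (the T□ axiom).
Suppose □(□s→s) is valid. Take Rxy and set V(s)={w : Ryw}. Then at y, □s holds; since □(□s→s) at x, □s→s at y, so s at y, i.e. Ryy.

□(□s → s)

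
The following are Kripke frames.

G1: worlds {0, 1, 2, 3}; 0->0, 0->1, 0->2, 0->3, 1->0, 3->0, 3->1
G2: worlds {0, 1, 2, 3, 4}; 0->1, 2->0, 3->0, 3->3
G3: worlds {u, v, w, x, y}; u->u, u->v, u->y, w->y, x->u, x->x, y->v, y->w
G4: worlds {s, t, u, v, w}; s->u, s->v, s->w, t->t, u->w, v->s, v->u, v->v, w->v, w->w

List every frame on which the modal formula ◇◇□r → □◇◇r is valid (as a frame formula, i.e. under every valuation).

This is the axiom for a generalized confluence (Geach) condition; its first-order frame correspondent is ∀x ∀y ∀z ((xR²y ∧ xRz) → ∃w (yRw ∧ zR²w)).
G1: fails — 0R²0, 0R2 but no w with 0Rw and 2R²w.
G2: fails — 2R²1, 2R0 but no w with 1Rw and 0R²w.
G3: fails — uR²u, uRv but no t with uRt and vR²t.
G4: condition met.

G4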